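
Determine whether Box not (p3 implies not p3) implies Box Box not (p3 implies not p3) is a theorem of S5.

Valid

Tableau for the negation not (Box not (p3 implies not p3) implies Box Box not (p3 implies not p3)):
1. not (Box not (p3 implies not p3) implies Box Box not (p3 implies not p3)), w0
2. Box not (p3 implies not p3), w0
3. not Box Box not (p3 implies not p3), w0
4. not (p3 implies not p3), w0
5. p3, w0
6. not Box not (p3 implies not p3), w1
7. not (p3 implies not p3), w1
8. p3, w1
9. p3 implies not p3, w2
10. not (p3 implies not p3), w2
11. p3, w2
12. not p3, w2
Accessibility: w0Rw0, w0Rw1, w0Rw2, w1Rw0, w1Rw1, w1Rw2, w2Rw0, w2Rw1, w2Rw2
Branch closes: p3 and not p3 both at w2.
Every branch of the negation's tableau closes; the branch above is one of them.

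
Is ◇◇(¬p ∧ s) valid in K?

No, not valid

Tableau for the negation ¬◇◇(¬p ∧ s):
1. ¬◇◇(¬p ∧ s), w0
The negation has an open branch (countermodel exists).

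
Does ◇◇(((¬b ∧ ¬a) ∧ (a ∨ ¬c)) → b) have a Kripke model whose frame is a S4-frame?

1. ◇◇(((¬b ∧ ¬a) ∧ (a ∨ ¬c)) → b), u
2. ◇(((¬b ∧ ¬a) ∧ (a ∨ ¬c)) → b), v   [◇-rule on 1: fresh world v, uRv]
3. ((¬b ∧ ¬a) ∧ (a ∨ ¬c)) → b, w   [◇-rule on 2: fresh world w, vRw]
4. b, w   [→-rule on 3 (branches; this branch)]
Accessibility: uRu, uRv, uRw, vRv, vRw, wRw

Yes, satisfiable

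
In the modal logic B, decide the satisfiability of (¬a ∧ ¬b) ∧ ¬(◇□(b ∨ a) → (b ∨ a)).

Unsatisfiable

1. (¬a ∧ ¬b) ∧ ¬(◇□(b ∨ a) → (b ∨ a)), u
2. ¬a ∧ ¬b, u
3. ¬(◇□(b ∨ a) → (b ∨ a)), u
4. ¬a, u
5. ¬b, u
6. ◇□(b ∨ a), u
7. ¬(b ∨ a), u
8. □(b ∨ a), v
9. b ∨ a, u
10. b ∨ a, v
11. a, u
Accessibility: uRu, uRv, vRu, vRv
Branch closes: a and ¬a both at u.
(One branch shown.) All branches close.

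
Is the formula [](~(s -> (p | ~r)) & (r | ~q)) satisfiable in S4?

Satisfiable (open branch found)

1. [](~(s -> (p | ~r)) & (r | ~q)), w0
2. ~(s -> (p | ~r)) & (r | ~q), w0
3. ~(s -> (p | ~r)), w0
4. r | ~q, w0
5. s, w0
6. ~(p | ~r), w0
7. ~p, w0
8. r, w0
9. ~q, w0
Accessibility: w0Rw0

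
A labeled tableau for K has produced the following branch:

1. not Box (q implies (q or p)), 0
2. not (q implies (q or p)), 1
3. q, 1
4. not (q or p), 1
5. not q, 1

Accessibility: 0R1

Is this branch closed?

Both q and not q appear at 1.

Closed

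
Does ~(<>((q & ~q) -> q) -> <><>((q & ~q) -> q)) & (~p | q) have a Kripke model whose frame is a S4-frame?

No, unsatisfiable

1. ~(<>((q & ~q) -> q) -> <><>((q & ~q) -> q)) & (~p | q), w0
2. ~(<>((q & ~q) -> q) -> <><>((q & ~q) -> q)), w0
3. ~p | q, w0
4. <>((q & ~q) -> q), w0
5. ~<><>((q & ~q) -> q), w0
6. ~<>((q & ~q) -> q), w0
7. ~((q & ~q) -> q), w0
8. q & ~q, w0
9. ~q, w0
10. q, w0
Accessibility: w0Rw0
Branch closes: q and ~q both at w0.
(One branch shown.) All branches close.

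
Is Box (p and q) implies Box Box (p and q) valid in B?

Not valid

Tableau for the negation not (Box (p and q) implies Box Box (p and q)):
1. not (Box (p and q) implies Box Box (p and q)), u
2. Box (p and q), u
3. not Box Box (p and q), u
4. p and q, u
5. p, u
6. q, u
7. not Box (p and q), v
8. p and q, v
9. p, v
10. q, v
11. not (p and q), w
12. not q, w
Accessibility: uRu, uRv, vRu, vRv, vRw, wRv, wRw
The negation has an open branch (countermodel exists).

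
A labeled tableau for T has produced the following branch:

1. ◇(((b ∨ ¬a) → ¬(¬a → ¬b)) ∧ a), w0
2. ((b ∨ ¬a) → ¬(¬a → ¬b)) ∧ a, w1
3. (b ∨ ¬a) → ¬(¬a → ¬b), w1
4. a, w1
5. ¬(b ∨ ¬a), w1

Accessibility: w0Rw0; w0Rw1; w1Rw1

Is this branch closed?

Open

There is no literal clash: for every atom and world, at most one sign appears.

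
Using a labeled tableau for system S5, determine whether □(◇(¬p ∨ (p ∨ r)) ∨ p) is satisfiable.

Satisfiable

1. □(◇(¬p ∨ (p ∨ r)) ∨ p), w0
2. ◇(¬p ∨ (p ∨ r)) ∨ p, w0
3. p, w0
Accessibility: w0Rw0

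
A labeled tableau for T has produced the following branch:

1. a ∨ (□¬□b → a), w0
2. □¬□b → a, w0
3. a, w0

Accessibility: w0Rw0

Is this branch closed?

There is no literal clash: for every atom and world, at most one sign appears.

Open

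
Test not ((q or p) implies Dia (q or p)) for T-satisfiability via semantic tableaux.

1. not ((q or p) implies Dia (q or p)), 0
2. q or p, 0
3. not Dia (q or p), 0
4. not (q or p), 0
5. not q, 0
6. not p, 0
7. p, 0
Accessibility: 0R0
Branch closes: p and not p both at 0.
(One branch shown.) All branches close.

No, unsatisfiable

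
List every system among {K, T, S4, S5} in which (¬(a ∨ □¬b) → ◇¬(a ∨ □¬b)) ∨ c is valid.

T, S4, S5

K-tableau for the negation ¬((¬(a ∨ □¬b) → ◇¬(a ∨ □¬b)) ∨ c):
1. ¬((¬(a ∨ □¬b) → ◇¬(a ∨ □¬b)) ∨ c), u
2. ¬(¬(a ∨ □¬b) → ◇¬(a ∨ □¬b)), u
3. ¬c, u
4. ¬(a ∨ □¬b), u
5. ¬◇¬(a ∨ □¬b), u
6. ¬a, u
7. ¬□¬b, u
8. b, v
9. a ∨ □¬b, v
10. □¬b, v
Accessibility: uRv
Complete open branch: countermodel on a K-frame, so not valid in K.
T-tableau for the negation ¬((¬(a ∨ □¬b) → ◇¬(a ∨ □¬b)) ∨ c):
1. ¬((¬(a ∨ □¬b) → ◇¬(a ∨ □¬b)) ∨ c), u
2. ¬(¬(a ∨ □¬b) → ◇¬(a ∨ □¬b)), u
3. ¬c, u
4. ¬(a ∨ □¬b), u
5. ¬◇¬(a ∨ □¬b), u
6. ¬a, u
7. ¬□¬b, u
8. a ∨ □¬b, u
9. □¬b, u
10. ¬b, u
11. b, v
12. a ∨ □¬b, v
13. ¬b, v
Accessibility: uRu, uRv, vRv
Branch closes: b and ¬b both at v.
Every branch closes (one shown): valid in T, hence also in S4, S5 (every theorem of T is a theorem of S4 and S5).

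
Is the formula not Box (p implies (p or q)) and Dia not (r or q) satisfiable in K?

1. not Box (p implies (p or q)) and Dia not (r or q), u
2. not Box (p implies (p or q)), u
3. Dia not (r or q), u
4. not (p implies (p or q)), v
5. p, v
6. not (p or q), v
7. not p, v
8. not q, v
Accessibility: uRv
Branch closes: p and not p both at v.
Every branch closes; the branch above is one of them.

No, unsatisfiable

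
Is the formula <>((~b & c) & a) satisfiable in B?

1. <>((~b & c) & a), u
2. (~b & c) & a, v   [<>-rule on 1: fresh world v, uRv]
3. ~b & c, v   [&-rule on 2]
4. a, v   [&-rule on 2]
5. ~b, v   [&-rule on 3]
6. c, v   [&-rule on 3]
Accessibility: uRu, uRv, vRu, vRv

Yes, satisfiable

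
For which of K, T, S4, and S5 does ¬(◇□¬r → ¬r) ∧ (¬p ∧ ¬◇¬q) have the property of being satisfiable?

K, T, S4

S4-tableau for the formula:
1. ¬(◇□¬r → ¬r) ∧ (¬p ∧ ¬◇¬q), u
2. ¬(◇□¬r → ¬r), u
3. ¬p ∧ ¬◇¬q, u
4. ◇□¬r, u
5. r, u
6. ¬p, u
7. ¬◇¬q, u
8. q, u
9. □¬r, v
10. q, v
11. ¬r, v
Accessibility: uRu, uRv, vRv
Complete open branch: satisfiable in S4, hence also in K, T (this S4-model is also a K-model and a T-model).
S5-tableau for the formula:
1. ¬(◇□¬r → ¬r) ∧ (¬p ∧ ¬◇¬q), u
2. ¬(◇□¬r → ¬r), u
3. ¬p ∧ ¬◇¬q, u
4. ◇□¬r, u
5. r, u
6. ¬p, u
7. ¬◇¬q, u
8. q, u
9. □¬r, v
10. q, v
11. ¬r, u
Accessibility: uRu, uRv, vRu, vRv
Branch closes: r and ¬r both at u.
Every branch closes (one shown): unsatisfiable in S5.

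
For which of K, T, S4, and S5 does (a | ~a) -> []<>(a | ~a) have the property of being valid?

T, S4, S5

K-tableau for the negation ~((a | ~a) -> []<>(a | ~a)):
1. ~((a | ~a) -> []<>(a | ~a)), 0
2. a | ~a, 0
3. ~[]<>(a | ~a), 0
4. ~a, 0
5. ~<>(a | ~a), 1
Accessibility: 0R1
Complete open branch: countermodel on a K-frame, so not valid in K.
T-tableau for the negation ~((a | ~a) -> []<>(a | ~a)):
1. ~((a | ~a) -> []<>(a | ~a)), 0
2. a | ~a, 0
3. ~[]<>(a | ~a), 0
4. ~a, 0
5. ~<>(a | ~a), 1
6. ~(a | ~a), 1
7. ~a, 1
8. a, 1
Accessibility: 0R0, 0R1, 1R1
Branch closes: a and ~a both at 1.
Every branch closes (one shown): valid in T, hence also in S4, S5 (every theorem of T is a theorem of S4 and S5).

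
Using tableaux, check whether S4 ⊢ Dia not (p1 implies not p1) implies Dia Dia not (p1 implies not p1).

Tableau for the negation not (Dia not (p1 implies not p1) implies Dia Dia not (p1 implies not p1)):
1. not (Dia not (p1 implies not p1) implies Dia Dia not (p1 implies not p1)), 0
2. Dia not (p1 implies not p1), 0   [neg-implies-rule on 1]
3. not Dia Dia not (p1 implies not p1), 0   [neg-implies-rule on 1]
4. not Dia not (p1 implies not p1), 0   [neg-Dia-rule on 3 via 0R0]
5. p1 implies not p1, 0   [neg-Dia-rule on 4 via 0R0]
6. not p1, 0   [implies-rule on 5 (branches; this branch)]
7. not (p1 implies not p1), 1   [Dia-rule on 2: fresh world 1, 0R1]
8. p1, 1   [neg-implies-rule on 7]
9. not Dia not (p1 implies not p1), 1   [neg-Dia-rule on 3 via 0R1]
10. p1 implies not p1, 1   [neg-Dia-rule on 4 via 0R1]
11. not p1, 1   [implies-rule on 10 (branches; this branch)]
Accessibility: 0R0, 0R1, 1R1
Branch closes: p1 and not p1 both at 1.
All branches of the negation close; one closing branch shown above.

Valid in S4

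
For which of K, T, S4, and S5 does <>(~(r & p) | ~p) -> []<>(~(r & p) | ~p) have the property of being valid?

S4-tableau for the negation ~(<>(~(r & p) | ~p) -> []<>(~(r & p) | ~p)):
1. ~(<>(~(r & p) | ~p) -> []<>(~(r & p) | ~p)), u
2. <>(~(r & p) | ~p), u   [~->-rule on 1]
3. ~[]<>(~(r & p) | ~p), u   [~->-rule on 1]
4. ~(r & p) | ~p, v   [<>-rule on 2: fresh world v, uRv]
5. ~p, v   [|-rule on 4 (branches; this branch)]
6. ~<>(~(r & p) | ~p), w   [~[]-rule on 3: fresh world w, uRw]
7. ~(~(r & p) | ~p), w   [~<>-rule on 6 via wRw]
8. r & p, w   [~|-rule on 7]
9. p, w   [~|-rule on 7]
10. r, w   [&-rule on 8]
Accessibility: uRu, uRv, uRw, vRv, wRw
Complete open branch: countermodel on an S4-frame, so not valid in S4, nor in K, T (the same frame is also a K-frame and a T-frame).
S5-tableau for the negation ~(<>(~(r & p) | ~p) -> []<>(~(r & p) | ~p)):
1. ~(<>(~(r & p) | ~p) -> []<>(~(r & p) | ~p)), u
2. <>(~(r & p) | ~p), u   [~->-rule on 1]
3. ~[]<>(~(r & p) | ~p), u   [~->-rule on 1]
4. ~(r & p) | ~p, v   [<>-rule on 2: fresh world v, uRv]
5. ~(r & p), v   [|-rule on 4 (branches; this branch)]
6. ~r, v   [~&-rule on 5 (branches; this branch)]
7. ~<>(~(r & p) | ~p), w   [~[]-rule on 3: fresh world w, uRw]
8. ~(~(r & p) | ~p), u   [~<>-rule on 7 via wRu]
9. r & p, u   [~|-rule on 8]
10. p, u   [~|-rule on 8]
11. r, u   [&-rule on 9]
12. ~(~(r & p) | ~p), v   [~<>-rule on 7 via wRv]
13. r & p, v   [~|-rule on 12]
14. p, v   [~|-rule on 12]
15. r, v   [&-rule on 13]
Accessibility: uRu, uRv, uRw, vRu, vRv, vRw, wRu, wRv, wRw
Branch closes: r and ~r both at v.
Every branch closes (one shown): valid in S5.

S5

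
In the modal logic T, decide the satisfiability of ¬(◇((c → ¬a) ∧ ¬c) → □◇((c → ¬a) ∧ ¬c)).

1. ¬(◇((c → ¬a) ∧ ¬c) → □◇((c → ¬a) ∧ ¬c)), u
2. ◇((c → ¬a) ∧ ¬c), u
3. ¬□◇((c → ¬a) ∧ ¬c), u
4. (c → ¬a) ∧ ¬c, v
5. c → ¬a, v
6. ¬c, v
7. ¬a, v
8. ¬◇((c → ¬a) ∧ ¬c), w
9. ¬((c → ¬a) ∧ ¬c), w
10. c, w
Accessibility: uRu, uRv, uRw, vRv, wRw

Satisfiable (open branch found)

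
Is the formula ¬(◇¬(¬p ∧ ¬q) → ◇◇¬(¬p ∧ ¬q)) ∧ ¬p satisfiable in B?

Unsatisfiable (every branch closes)

1. ¬(◇¬(¬p ∧ ¬q) → ◇◇¬(¬p ∧ ¬q)) ∧ ¬p, u
2. ¬(◇¬(¬p ∧ ¬q) → ◇◇¬(¬p ∧ ¬q)), u
3. ¬p, u
4. ◇¬(¬p ∧ ¬q), u
5. ¬◇◇¬(¬p ∧ ¬q), u
6. ¬◇¬(¬p ∧ ¬q), u
7. ¬p ∧ ¬q, u
8. ¬q, u
9. ¬(¬p ∧ ¬q), v
10. ¬◇¬(¬p ∧ ¬q), v
11. ¬p ∧ ¬q, v
12. ¬p, v
13. ¬q, v
14. q, v
Accessibility: uRu, uRv, vRu, vRv
Branch closes: q and ¬q both at v.
(One branch shown.) All branches close.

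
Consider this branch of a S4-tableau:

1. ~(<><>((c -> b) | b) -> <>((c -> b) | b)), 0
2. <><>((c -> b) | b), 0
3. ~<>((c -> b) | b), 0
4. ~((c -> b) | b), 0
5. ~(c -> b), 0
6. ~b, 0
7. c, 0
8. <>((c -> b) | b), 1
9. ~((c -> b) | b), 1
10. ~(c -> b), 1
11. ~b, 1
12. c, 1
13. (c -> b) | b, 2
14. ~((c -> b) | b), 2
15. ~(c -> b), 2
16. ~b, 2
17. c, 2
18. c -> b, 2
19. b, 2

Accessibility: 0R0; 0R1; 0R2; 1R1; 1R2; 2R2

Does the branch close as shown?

Closed

Both b and ~b appear at 2.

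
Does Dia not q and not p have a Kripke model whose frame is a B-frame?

Yes, satisfiable

1. Dia not q and not p, u
2. Dia not q, u
3. not p, u
4. not q, v
Accessibility: uRu, uRv, vRu, vRv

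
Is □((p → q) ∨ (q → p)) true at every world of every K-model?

Tableau for the negation ¬□((p → q) ∨ (q → p)):
1. ¬□((p → q) ∨ (q → p)), w0
2. ¬((p → q) ∨ (q → p)), w1
3. ¬(p → q), w1
4. ¬(q → p), w1
5. p, w1
6. ¬q, w1
7. q, w1
8. ¬p, w1
Accessibility: w0Rw1
Branch closes: q and ¬q both at w1.
Every branch of the negation's tableau closes; the branch above is one of them.

Valid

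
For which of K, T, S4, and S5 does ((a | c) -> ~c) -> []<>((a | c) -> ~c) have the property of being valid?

S4-tableau for the negation ~(((a | c) -> ~c) -> []<>((a | c) -> ~c)):
1. ~(((a | c) -> ~c) -> []<>((a | c) -> ~c)), w0
2. (a | c) -> ~c, w0   [~->-rule on 1]
3. ~[]<>((a | c) -> ~c), w0   [~->-rule on 1]
4. ~c, w0   [->-rule on 2 (branches; this branch)]
5. ~<>((a | c) -> ~c), w1   [~[]-rule on 3: fresh world w1, w0Rw1]
6. ~((a | c) -> ~c), w1   [~<>-rule on 5 via w1Rw1]
7. a | c, w1   [~->-rule on 6]
8. c, w1   [~->-rule on 6]
Accessibility: w0Rw0, w0Rw1, w1Rw1
Complete open branch: countermodel on an S4-frame, so not valid in S4, nor in K, T (the same frame is also a K-frame and a T-frame).
S5-tableau for the negation ~(((a | c) -> ~c) -> []<>((a | c) -> ~c)):
1. ~(((a | c) -> ~c) -> []<>((a | c) -> ~c)), w0
2. (a | c) -> ~c, w0   [~->-rule on 1]
3. ~[]<>((a | c) -> ~c), w0   [~->-rule on 1]
4. ~(a | c), w0   [->-rule on 2 (branches; this branch)]
5. ~a, w0   [~|-rule on 4]
6. ~c, w0   [~|-rule on 4]
7. ~<>((a | c) -> ~c), w1   [~[]-rule on 3: fresh world w1, w0Rw1]
8. ~((a | c) -> ~c), w0   [~<>-rule on 7 via w1Rw0]
9. a | c, w0   [~->-rule on 8]
10. c, w0   [~->-rule on 8]
Accessibility: w0Rw0, w0Rw1, w1Rw0, w1Rw1
Branch closes: c and ~c both at w0.
Every branch closes (one shown): valid in S5.

S5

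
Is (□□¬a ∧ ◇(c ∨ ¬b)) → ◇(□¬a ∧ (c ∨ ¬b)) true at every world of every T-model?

Valid in T

Tableau for the negation ¬((□□¬a ∧ ◇(c ∨ ¬b)) → ◇(□¬a ∧ (c ∨ ¬b))):
1. ¬((□□¬a ∧ ◇(c ∨ ¬b)) → ◇(□¬a ∧ (c ∨ ¬b))), 0
2. □□¬a ∧ ◇(c ∨ ¬b), 0
3. ¬◇(□¬a ∧ (c ∨ ¬b)), 0
4. □□¬a, 0
5. ◇(c ∨ ¬b), 0
6. ¬(□¬a ∧ (c ∨ ¬b)), 0
7. □¬a, 0
8. ¬a, 0
9. ¬□¬a, 0
10. c ∨ ¬b, 1
11. ¬(□¬a ∧ (c ∨ ¬b)), 1
12. □¬a, 1
13. ¬a, 1
14. ¬b, 1
15. ¬□¬a, 1
16. a, 2
17. ¬(□¬a ∧ (c ∨ ¬b)), 2
18. □¬a, 2
19. ¬a, 2
Accessibility: 0R0, 0R1, 0R2, 1R1, 2R2
Branch closes: a and ¬a both at 2.
Every branch of the negation's tableau closes; the branch above is one of them.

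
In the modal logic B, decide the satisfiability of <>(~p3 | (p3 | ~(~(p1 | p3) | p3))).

1. <>(~p3 | (p3 | ~(~(p1 | p3) | p3))), 0
2. ~p3 | (p3 | ~(~(p1 | p3) | p3)), 1
3. p3 | ~(~(p1 | p3) | p3), 1
4. ~(~(p1 | p3) | p3), 1
5. p1 | p3, 1
6. ~p3, 1
7. p1, 1
Accessibility: 0R0, 0R1, 1R0, 1R1

Satisfiable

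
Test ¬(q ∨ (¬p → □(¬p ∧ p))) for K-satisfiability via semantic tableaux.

1. ¬(q ∨ (¬p → □(¬p ∧ p))), w0
2. ¬q, w0   [¬∨-rule on 1]
3. ¬(¬p → □(¬p ∧ p)), w0   [¬∨-rule on 1]
4. ¬p, w0   [¬→-rule on 3]
5. ¬□(¬p ∧ p), w0   [¬→-rule on 3]
6. ¬(¬p ∧ p), w1   [¬□-rule on 5: fresh world w1, w0Rw1]
7. ¬p, w1   [¬∧-rule on 6 (branches; this branch)]
Accessibility: w0Rw1

Satisfiable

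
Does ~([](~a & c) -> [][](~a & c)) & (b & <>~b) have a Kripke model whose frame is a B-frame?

1. ~([](~a & c) -> [][](~a & c)) & (b & <>~b), w0
2. ~([](~a & c) -> [][](~a & c)), w0   [&-rule on 1]
3. b & <>~b, w0   [&-rule on 1]
4. [](~a & c), w0   [~->-rule on 2]
5. ~[][](~a & c), w0   [~->-rule on 2]
6. b, w0   [&-rule on 3]
7. <>~b, w0   [&-rule on 3]
8. ~a & c, w0   [[]-rule on 4 via w0Rw0]
9. ~a, w0   [&-rule on 8]
10. c, w0   [&-rule on 8]
11. ~[](~a & c), w1   [~[]-rule on 5: fresh world w1, w0Rw1]
12. ~a & c, w1   [[]-rule on 4 via w0Rw1]
13. ~a, w1   [&-rule on 12]
14. c, w1   [&-rule on 12]
15. ~b, w2   [<>-rule on 7: fresh world w2, w0Rw2]
16. ~a & c, w2   [[]-rule on 4 via w0Rw2]
17. ~a, w2   [&-rule on 16]
18. c, w2   [&-rule on 16]
19. ~(~a & c), w3   [~[]-rule on 11: fresh world w3, w1Rw3]
20. ~c, w3   [~&-rule on 19 (branches; this branch)]
Accessibility: w0Rw0, w0Rw1, w0Rw2, w1Rw0, w1Rw1, w1Rw3, w2Rw0, w2Rw2, w3Rw1, w3Rw3

Satisfiable (open branch found)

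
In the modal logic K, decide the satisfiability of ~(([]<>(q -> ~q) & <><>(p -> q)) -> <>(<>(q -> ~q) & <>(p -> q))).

No, unsatisfiable

1. ~(([]<>(q -> ~q) & <><>(p -> q)) -> <>(<>(q -> ~q) & <>(p -> q))), w0
2. []<>(q -> ~q) & <><>(p -> q), w0   [~->-rule on 1]
3. ~<>(<>(q -> ~q) & <>(p -> q)), w0   [~->-rule on 1]
4. []<>(q -> ~q), w0   [&-rule on 2]
5. <><>(p -> q), w0   [&-rule on 2]
6. <>(p -> q), w1   [<>-rule on 5: fresh world w1, w0Rw1]
7. ~(<>(q -> ~q) & <>(p -> q)), w1   [~<>-rule on 3 via w0Rw1]
8. <>(q -> ~q), w1   [[]-rule on 4 via w0Rw1]
9. ~<>(q -> ~q), w1   [~&-rule on 7 (branches; this branch)]
10. p -> q, w2   [<>-rule on 6: fresh world w2, w1Rw2]
11. ~(q -> ~q), w2   [~<>-rule on 9 via w1Rw2]
12. q, w2   [~->-rule on 11]
13. q -> ~q, w3   [<>-rule on 8: fresh world w3, w1Rw3]
14. ~(q -> ~q), w3   [~<>-rule on 9 via w1Rw3]
15. q, w3   [~->-rule on 14]
16. ~q, w3   [->-rule on 13 (branches; this branch)]
Accessibility: w0Rw1, w1Rw2, w1Rw3
Branch closes: q and ~q both at w3.
(One branch shown.) All branches close.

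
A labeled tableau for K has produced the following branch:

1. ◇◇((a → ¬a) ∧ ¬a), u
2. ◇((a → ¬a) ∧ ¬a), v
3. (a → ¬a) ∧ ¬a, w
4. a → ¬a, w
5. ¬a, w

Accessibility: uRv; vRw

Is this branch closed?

Not closed

No atom appears with both signs at the same world.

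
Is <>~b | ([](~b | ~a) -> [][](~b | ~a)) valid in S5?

Tableau for the negation ~(<>~b | ([](~b | ~a) -> [][](~b | ~a))):
1. ~(<>~b | ([](~b | ~a) -> [][](~b | ~a))), w0
2. ~<>~b, w0   [~|-rule on 1]
3. ~([](~b | ~a) -> [][](~b | ~a)), w0   [~|-rule on 1]
4. [](~b | ~a), w0   [~->-rule on 3]
5. ~[][](~b | ~a), w0   [~->-rule on 3]
6. b, w0   [~<>-rule on 2 via w0Rw0]
7. ~b | ~a, w0   [[]-rule on 4 via w0Rw0]
8. ~a, w0   [|-rule on 7 (branches; this branch)]
9. ~[](~b | ~a), w1   [~[]-rule on 5: fresh world w1, w0Rw1]
10. b, w1   [~<>-rule on 2 via w0Rw1]
11. ~b | ~a, w1   [[]-rule on 4 via w0Rw1]
12. ~a, w1   [|-rule on 11 (branches; this branch)]
13. ~(~b | ~a), w2   [~[]-rule on 9: fresh world w2, w1Rw2]
14. b, w2   [~|-rule on 13]
15. a, w2   [~|-rule on 13]
16. ~b | ~a, w2   [[]-rule on 4 via w0Rw2]
17. ~a, w2   [|-rule on 16 (branches; this branch)]
Accessibility: w0Rw0, w0Rw1, w0Rw2, w1Rw0, w1Rw1, w1Rw2, w2Rw0, w2Rw1, w2Rw2
Branch closes: a and ~a both at w2.
All branches of the negation close; one closing branch shown above.

Yes, valid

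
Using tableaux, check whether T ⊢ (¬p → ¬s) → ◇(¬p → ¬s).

Tableau for the negation ¬((¬p → ¬s) → ◇(¬p → ¬s)):
1. ¬((¬p → ¬s) → ◇(¬p → ¬s)), 0
2. ¬p → ¬s, 0
3. ¬◇(¬p → ¬s), 0
4. ¬(¬p → ¬s), 0
5. ¬p, 0
6. s, 0
7. ¬s, 0
Accessibility: 0R0
Branch closes: s and ¬s both at 0.
All branches of the negation close; one closing branch shown above.

Valid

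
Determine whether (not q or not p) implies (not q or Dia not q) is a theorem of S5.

Not valid

Tableau for the negation not ((not q or not p) implies (not q or Dia not q)):
1. not ((not q or not p) implies (not q or Dia not q)), 0
2. not q or not p, 0
3. not (not q or Dia not q), 0
4. q, 0
5. not Dia not q, 0
6. not p, 0
Accessibility: 0R0
The negation has an open branch (countermodel exists).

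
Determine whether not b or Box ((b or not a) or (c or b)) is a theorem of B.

Tableau for the negation not (not b or Box ((b or not a) or (c or b))):
1. not (not b or Box ((b or not a) or (c or b))), u
2. b, u
3. not Box ((b or not a) or (c or b)), u
4. not ((b or not a) or (c or b)), v
5. not (b or not a), v
6. not (c or b), v
7. not b, v
8. a, v
9. not c, v
Accessibility: uRu, uRv, vRu, vRv
The negation has an open branch (countermodel exists).

Invalid (countermodel exists)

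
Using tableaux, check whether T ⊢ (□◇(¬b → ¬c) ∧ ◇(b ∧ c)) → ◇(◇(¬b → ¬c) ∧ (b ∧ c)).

Tableau for the negation ¬((□◇(¬b → ¬c) ∧ ◇(b ∧ c)) → ◇(◇(¬b → ¬c) ∧ (b ∧ c))):
1. ¬((□◇(¬b → ¬c) ∧ ◇(b ∧ c)) → ◇(◇(¬b → ¬c) ∧ (b ∧ c))), u
2. □◇(¬b → ¬c) ∧ ◇(b ∧ c), u
3. ¬◇(◇(¬b → ¬c) ∧ (b ∧ c)), u
4. □◇(¬b → ¬c), u
5. ◇(b ∧ c), u
6. ¬(◇(¬b → ¬c) ∧ (b ∧ c)), u
7. ◇(¬b → ¬c), u
8. ¬(b ∧ c), u
9. ¬c, u
10. b ∧ c, v
11. b, v
12. c, v
13. ¬(◇(¬b → ¬c) ∧ (b ∧ c)), v
14. ◇(¬b → ¬c), v
15. ¬◇(¬b → ¬c), v
16. ¬(¬b → ¬c), v
17. ¬b, v
Accessibility: uRu, uRv, vRv
Branch closes: b and ¬b both at v.
All branches of the negation close; one closing branch shown above.

Valid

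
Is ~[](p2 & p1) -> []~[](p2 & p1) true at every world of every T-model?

Tableau for the negation ~(~[](p2 & p1) -> []~[](p2 & p1)):
1. ~(~[](p2 & p1) -> []~[](p2 & p1)), u
2. ~[](p2 & p1), u
3. ~[]~[](p2 & p1), u
4. ~(p2 & p1), v
5. ~p1, v
6. [](p2 & p1), w
7. p2 & p1, w
8. p2, w
9. p1, w
Accessibility: uRu, uRv, uRw, vRv, wRw
The negation has an open branch (countermodel exists).

No, not valid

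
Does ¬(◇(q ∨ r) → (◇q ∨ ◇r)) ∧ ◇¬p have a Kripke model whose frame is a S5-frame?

1. ¬(◇(q ∨ r) → (◇q ∨ ◇r)) ∧ ◇¬p, w0
2. ¬(◇(q ∨ r) → (◇q ∨ ◇r)), w0
3. ◇¬p, w0
4. ◇(q ∨ r), w0
5. ¬(◇q ∨ ◇r), w0
6. ¬◇q, w0
7. ¬◇r, w0
8. ¬q, w0
9. ¬r, w0
10. ¬p, w1
11. ¬q, w1
12. ¬r, w1
13. q ∨ r, w2
14. ¬q, w2
15. ¬r, w2
16. r, w2
Accessibility: w0Rw0, w0Rw1, w0Rw2, w1Rw0, w1Rw1, w1Rw2, w2Rw0, w2Rw1, w2Rw2
Branch closes: r and ¬r both at w2.
All branches of the tableau close; one closing branch shown above.

Unsatisfiable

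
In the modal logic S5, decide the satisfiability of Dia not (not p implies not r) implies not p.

Satisfiable (open branch found)

1. Dia not (not p implies not r) implies not p, u
2. not p, u
Accessibility: uRu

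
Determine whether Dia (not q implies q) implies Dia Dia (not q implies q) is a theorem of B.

Valid in B

Tableau for the negation not (Dia (not q implies q) implies Dia Dia (not q implies q)):
1. not (Dia (not q implies q) implies Dia Dia (not q implies q)), u
2. Dia (not q implies q), u
3. not Dia Dia (not q implies q), u
4. not Dia (not q implies q), u
5. not (not q implies q), u
6. not q, u
7. not q implies q, v
8. not Dia (not q implies q), v
9. not (not q implies q), v
10. not q, v
11. q, v
Accessibility: uRu, uRv, vRu, vRv
Branch closes: q and not q both at v.
Every branch of the negation's tableau closes; the branch above is one of them.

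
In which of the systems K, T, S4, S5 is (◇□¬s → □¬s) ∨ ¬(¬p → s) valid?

S5

S4-tableau for the negation ¬((◇□¬s → □¬s) ∨ ¬(¬p → s)):
1. ¬((◇□¬s → □¬s) ∨ ¬(¬p → s)), w0
2. ¬(◇□¬s → □¬s), w0
3. ¬p → s, w0
4. ◇□¬s, w0
5. ¬□¬s, w0
6. s, w0
7. □¬s, w1
8. ¬s, w1
9. s, w2
Accessibility: w0Rw0, w0Rw1, w0Rw2, w1Rw1, w2Rw2
Complete open branch: countermodel on an S4-frame, so not valid in S4, nor in K, T (the same frame is also a K-frame and a T-frame).
S5-tableau for the negation ¬((◇□¬s → □¬s) ∨ ¬(¬p → s)):
1. ¬((◇□¬s → □¬s) ∨ ¬(¬p → s)), w0
2. ¬(◇□¬s → □¬s), w0
3. ¬p → s, w0
4. ◇□¬s, w0
5. ¬□¬s, w0
6. p, w0
7. □¬s, w1
8. ¬s, w0
9. ¬s, w1
10. s, w2
11. ¬s, w2
Accessibility: w0Rw0, w0Rw1, w0Rw2, w1Rw0, w1Rw1, w1Rw2, w2Rw0, w2Rw1, w2Rw2
Branch closes: s and ¬s both at w2.
Every branch closes (one shown): valid in S5.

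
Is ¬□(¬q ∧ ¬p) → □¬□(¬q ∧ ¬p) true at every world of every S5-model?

Tableau for the negation ¬(¬□(¬q ∧ ¬p) → □¬□(¬q ∧ ¬p)):
1. ¬(¬□(¬q ∧ ¬p) → □¬□(¬q ∧ ¬p)), 0
2. ¬□(¬q ∧ ¬p), 0
3. ¬□¬□(¬q ∧ ¬p), 0
4. ¬(¬q ∧ ¬p), 1
5. p, 1
6. □(¬q ∧ ¬p), 2
7. ¬q ∧ ¬p, 0
8. ¬q, 0
9. ¬p, 0
10. ¬q ∧ ¬p, 1
11. ¬q, 1
12. ¬p, 1
Accessibility: 0R0, 0R1, 0R2, 1R0, 1R1, 1R2, 2R0, 2R1, 2R2
Branch closes: p and ¬p both at 1.
All branches of the negation close; one closing branch shown above.

Valid in S5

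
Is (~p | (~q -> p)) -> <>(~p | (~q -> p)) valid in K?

Tableau for the negation ~((~p | (~q -> p)) -> <>(~p | (~q -> p))):
1. ~((~p | (~q -> p)) -> <>(~p | (~q -> p))), u
2. ~p | (~q -> p), u
3. ~<>(~p | (~q -> p)), u
4. ~q -> p, u
5. p, u
The negation has an open branch (countermodel exists).

Not valid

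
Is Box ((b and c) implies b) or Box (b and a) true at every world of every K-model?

Yes, valid

Tableau for the negation not (Box ((b and c) implies b) or Box (b and a)):
1. not (Box ((b and c) implies b) or Box (b and a)), u
2. not Box ((b and c) implies b), u   [neg-or-rule on 1]
3. not Box (b and a), u   [neg-or-rule on 1]
4. not ((b and c) implies b), v   [neg-Box-rule on 2: fresh world v, uRv]
5. b and c, v   [neg-implies-rule on 4]
6. not b, v   [neg-implies-rule on 4]
7. b, v   [and-rule on 5]
8. c, v   [and-rule on 5]
Accessibility: uRv
Branch closes: b and not b both at v.
All branches of the negation close; one closing branch shown above.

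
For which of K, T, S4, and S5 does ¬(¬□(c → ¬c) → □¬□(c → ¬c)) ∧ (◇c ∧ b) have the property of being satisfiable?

K, T, S4

S5-tableau for the formula:
1. ¬(¬□(c → ¬c) → □¬□(c → ¬c)) ∧ (◇c ∧ b), 0
2. ¬(¬□(c → ¬c) → □¬□(c → ¬c)), 0
3. ◇c ∧ b, 0
4. ¬□(c → ¬c), 0
5. ¬□¬□(c → ¬c), 0
6. ◇c, 0
7. b, 0
8. ¬(c → ¬c), 1
9. c, 1
10. □(c → ¬c), 2
11. c → ¬c, 0
12. c → ¬c, 1
13. c → ¬c, 2
14. ¬c, 0
15. ¬c, 1
Accessibility: 0R0, 0R1, 0R2, 1R0, 1R1, 1R2, 2R0, 2R1, 2R2
Branch closes: c and ¬c both at 1.
Every branch closes (one shown): unsatisfiable in S5.
S4-tableau for the formula:
1. ¬(¬□(c → ¬c) → □¬□(c → ¬c)) ∧ (◇c ∧ b), 0
2. ¬(¬□(c → ¬c) → □¬□(c → ¬c)), 0
3. ◇c ∧ b, 0
4. ¬□(c → ¬c), 0
5. ¬□¬□(c → ¬c), 0
6. ◇c, 0
7. b, 0
8. ¬(c → ¬c), 1
9. c, 1
10. □(c → ¬c), 2
11. c → ¬c, 2
12. ¬c, 2
13. c, 3
Accessibility: 0R0, 0R1, 0R2, 0R3, 1R1, 2R2, 3R3
Complete open branch: satisfiable in S4, hence also in K, T (this S4-model is also a K-model and a T-model).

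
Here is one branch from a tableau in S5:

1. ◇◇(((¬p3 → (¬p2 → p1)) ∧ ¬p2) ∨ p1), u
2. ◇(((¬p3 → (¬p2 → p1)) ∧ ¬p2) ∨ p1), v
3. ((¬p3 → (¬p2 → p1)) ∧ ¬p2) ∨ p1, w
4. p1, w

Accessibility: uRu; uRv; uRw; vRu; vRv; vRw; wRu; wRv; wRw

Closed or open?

There is no literal clash: for every atom and world, at most one sign appears.

Not closed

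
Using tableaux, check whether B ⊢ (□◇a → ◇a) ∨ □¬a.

Valid

Tableau for the negation ¬((□◇a → ◇a) ∨ □¬a):
1. ¬((□◇a → ◇a) ∨ □¬a), w0
2. ¬(□◇a → ◇a), w0
3. ¬□¬a, w0
4. □◇a, w0
5. ¬◇a, w0
6. ◇a, w0
7. ¬a, w0
8. a, w1
9. ◇a, w1
10. ¬a, w1
Accessibility: w0Rw0, w0Rw1, w1Rw0, w1Rw1
Branch closes: a and ¬a both at w1.
All branches of the negation close; one closing branch shown above.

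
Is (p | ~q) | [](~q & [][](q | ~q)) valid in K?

Invalid (countermodel exists)

Tableau for the negation ~((p | ~q) | [](~q & [][](q | ~q))):
1. ~((p | ~q) | [](~q & [][](q | ~q))), u
2. ~(p | ~q), u
3. ~[](~q & [][](q | ~q)), u
4. ~p, u
5. q, u
6. ~(~q & [][](q | ~q)), v
7. q, v
Accessibility: uRv
The negation has an open branch (countermodel exists).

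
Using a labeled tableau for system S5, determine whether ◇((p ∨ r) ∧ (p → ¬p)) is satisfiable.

1. ◇((p ∨ r) ∧ (p → ¬p)), w0
2. (p ∨ r) ∧ (p → ¬p), w1   [◇-rule on 1: fresh world w1, w0Rw1]
3. p ∨ r, w1   [∧-rule on 2]
4. p → ¬p, w1   [∧-rule on 2]
5. r, w1   [∨-rule on 3 (branches; this branch)]
6. ¬p, w1   [→-rule on 4 (branches; this branch)]
Accessibility: w0Rw0, w0Rw1, w1Rw0, w1Rw1

Yes, satisfiable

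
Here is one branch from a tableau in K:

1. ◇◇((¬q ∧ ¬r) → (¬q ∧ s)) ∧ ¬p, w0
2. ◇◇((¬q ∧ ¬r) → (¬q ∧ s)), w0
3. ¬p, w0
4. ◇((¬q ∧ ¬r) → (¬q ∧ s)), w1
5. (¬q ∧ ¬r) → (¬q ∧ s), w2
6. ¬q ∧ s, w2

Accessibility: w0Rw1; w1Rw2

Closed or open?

No, open

There is no literal clash: for every atom and world, at most one sign appears.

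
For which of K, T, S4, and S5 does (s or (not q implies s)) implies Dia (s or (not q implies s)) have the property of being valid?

T, S4, S5

T-tableau for the negation not ((s or (not q implies s)) implies Dia (s or (not q implies s))):
1. not ((s or (not q implies s)) implies Dia (s or (not q implies s))), w0
2. s or (not q implies s), w0
3. not Dia (s or (not q implies s)), w0
4. not (s or (not q implies s)), w0
5. not s, w0
6. not (not q implies s), w0
7. not q, w0
8. not q implies s, w0
9. s, w0
Accessibility: w0Rw0
Branch closes: s and not s both at w0.
Every branch closes (one shown): valid in T, hence also in S4, S5 (every theorem of T is a theorem of S4 and S5).
K-tableau for the negation not ((s or (not q implies s)) implies Dia (s or (not q implies s))):
1. not ((s or (not q implies s)) implies Dia (s or (not q implies s))), w0
2. s or (not q implies s), w0
3. not Dia (s or (not q implies s)), w0
4. not q implies s, w0
5. s, w0
Complete open branch: countermodel on a K-frame, so not valid in K.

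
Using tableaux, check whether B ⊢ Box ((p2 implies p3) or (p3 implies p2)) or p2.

Tableau for the negation not (Box ((p2 implies p3) or (p3 implies p2)) or p2):
1. not (Box ((p2 implies p3) or (p3 implies p2)) or p2), w0
2. not Box ((p2 implies p3) or (p3 implies p2)), w0
3. not p2, w0
4. not ((p2 implies p3) or (p3 implies p2)), w1
5. not (p2 implies p3), w1
6. not (p3 implies p2), w1
7. p2, w1
8. not p3, w1
9. p3, w1
10. not p2, w1
Accessibility: w0Rw0, w0Rw1, w1Rw0, w1Rw1
Branch closes: p3 and not p3 both at w1.
All branches of the negation close; one closing branch shown above.

Yes, valid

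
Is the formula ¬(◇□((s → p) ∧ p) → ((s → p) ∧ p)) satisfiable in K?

1. ¬(◇□((s → p) ∧ p) → ((s → p) ∧ p)), w0
2. ◇□((s → p) ∧ p), w0
3. ¬((s → p) ∧ p), w0
4. ¬p, w0
5. □((s → p) ∧ p), w1
Accessibility: w0Rw1

Satisfiable (open branch found)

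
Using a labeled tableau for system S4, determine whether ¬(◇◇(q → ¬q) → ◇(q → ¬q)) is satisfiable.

1. ¬(◇◇(q → ¬q) → ◇(q → ¬q)), 0
2. ◇◇(q → ¬q), 0   [¬→-rule on 1]
3. ¬◇(q → ¬q), 0   [¬→-rule on 1]
4. ¬(q → ¬q), 0   [¬◇-rule on 3 via 0R0]
5. q, 0   [¬→-rule on 4]
6. ◇(q → ¬q), 1   [◇-rule on 2: fresh world 1, 0R1]
7. ¬(q → ¬q), 1   [¬◇-rule on 3 via 0R1]
8. q, 1   [¬→-rule on 7]
9. q → ¬q, 2   [◇-rule on 6: fresh world 2, 1R2]
10. ¬(q → ¬q), 2   [¬◇-rule on 3 via 0R2]
11. q, 2   [¬→-rule on 10]
12. ¬q, 2   [→-rule on 9 (branches; this branch)]
Accessibility: 0R0, 0R1, 0R2, 1R1, 1R2, 2R2
Branch closes: q and ¬q both at 2.
Every branch closes; the branch above is one of them.

Unsatisfiable (every branch closes)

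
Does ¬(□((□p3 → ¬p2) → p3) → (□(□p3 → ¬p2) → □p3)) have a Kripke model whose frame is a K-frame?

Unsatisfiable

1. ¬(□((□p3 → ¬p2) → p3) → (□(□p3 → ¬p2) → □p3)), 0
2. □((□p3 → ¬p2) → p3), 0   [¬→-rule on 1]
3. ¬(□(□p3 → ¬p2) → □p3), 0   [¬→-rule on 1]
4. □(□p3 → ¬p2), 0   [¬→-rule on 3]
5. ¬□p3, 0   [¬→-rule on 3]
6. ¬p3, 1   [¬□-rule on 5: fresh world 1, 0R1]
7. (□p3 → ¬p2) → p3, 1   [□-rule on 2 via 0R1]
8. □p3 → ¬p2, 1   [□-rule on 4 via 0R1]
9. ¬(□p3 → ¬p2), 1   [→-rule on 7 (branches; this branch)]
10. □p3, 1   [¬→-rule on 9]
11. p2, 1   [¬→-rule on 9]
12. ¬□p3, 1   [→-rule on 8 (branches; this branch)]
13. ¬p3, 2   [¬□-rule on 12: fresh world 2, 1R2]
14. p3, 2   [□-rule on 10 via 1R2]
Accessibility: 0R1, 1R2
Branch closes: p3 and ¬p3 both at 2.
Every branch closes; the branch above is one of them.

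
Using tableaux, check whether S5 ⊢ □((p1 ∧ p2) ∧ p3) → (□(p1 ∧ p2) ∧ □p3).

Tableau for the negation ¬(□((p1 ∧ p2) ∧ p3) → (□(p1 ∧ p2) ∧ □p3)):
1. ¬(□((p1 ∧ p2) ∧ p3) → (□(p1 ∧ p2) ∧ □p3)), u
2. □((p1 ∧ p2) ∧ p3), u   [¬→-rule on 1]
3. ¬(□(p1 ∧ p2) ∧ □p3), u   [¬→-rule on 1]
4. (p1 ∧ p2) ∧ p3, u   [□-rule on 2 via uRu]
5. p1 ∧ p2, u   [∧-rule on 4]
6. p3, u   [∧-rule on 4]
7. p1, u   [∧-rule on 5]
8. p2, u   [∧-rule on 5]
9. ¬□(p1 ∧ p2), u   [¬∧-rule on 3 (branches; this branch)]
10. ¬(p1 ∧ p2), v   [¬□-rule on 9: fresh world v, uRv]
11. (p1 ∧ p2) ∧ p3, v   [□-rule on 2 via uRv]
12. p1 ∧ p2, v   [∧-rule on 11]
13. p3, v   [∧-rule on 11]
14. p1, v   [∧-rule on 12]
15. p2, v   [∧-rule on 12]
16. ¬p2, v   [¬∧-rule on 10 (branches; this branch)]
Accessibility: uRu, uRv, vRu, vRv
Branch closes: p2 and ¬p2 both at v.
Every branch of the negation's tableau closes; the branch above is one of them.

Valid in S5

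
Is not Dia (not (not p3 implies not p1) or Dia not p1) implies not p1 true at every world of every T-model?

Tableau for the negation not (not Dia (not (not p3 implies not p1) or Dia not p1) implies not p1):
1. not (not Dia (not (not p3 implies not p1) or Dia not p1) implies not p1), 0
2. not Dia (not (not p3 implies not p1) or Dia not p1), 0   [neg-implies-rule on 1]
3. p1, 0   [neg-implies-rule on 1]
4. not (not (not p3 implies not p1) or Dia not p1), 0   [neg-Dia-rule on 2 via 0R0]
5. not p3 implies not p1, 0   [neg-or-rule on 4]
6. not Dia not p1, 0   [neg-or-rule on 4]
7. p3, 0   [implies-rule on 5 (branches; this branch)]
Accessibility: 0R0
The negation has an open branch (countermodel exists).

Invalid (countermodel exists)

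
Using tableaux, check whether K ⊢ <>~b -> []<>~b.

Not valid

Tableau for the negation ~(<>~b -> []<>~b):
1. ~(<>~b -> []<>~b), w0
2. <>~b, w0
3. ~[]<>~b, w0
4. ~b, w1
5. ~<>~b, w2
Accessibility: w0Rw1, w0Rw2
The negation has an open branch (countermodel exists).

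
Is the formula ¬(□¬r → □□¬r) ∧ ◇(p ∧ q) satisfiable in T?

1. ¬(□¬r → □□¬r) ∧ ◇(p ∧ q), 0
2. ¬(□¬r → □□¬r), 0   [∧-rule on 1]
3. ◇(p ∧ q), 0   [∧-rule on 1]
4. □¬r, 0   [¬→-rule on 2]
5. ¬□□¬r, 0   [¬→-rule on 2]
6. ¬r, 0   [□-rule on 4 via 0R0]
7. p ∧ q, 1   [◇-rule on 3: fresh world 1, 0R1]
8. p, 1   [∧-rule on 7]
9. q, 1   [∧-rule on 7]
10. ¬r, 1   [□-rule on 4 via 0R1]
11. ¬□¬r, 2   [¬□-rule on 5: fresh world 2, 0R2]
12. ¬r, 2   [□-rule on 4 via 0R2]
13. r, 3   [¬□-rule on 11: fresh world 3, 2R3]
Accessibility: 0R0, 0R1, 0R2, 1R1, 2R2, 2R3, 3R3

Satisfiable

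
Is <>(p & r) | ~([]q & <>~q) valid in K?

Tableau for the negation ~(<>(p & r) | ~([]q & <>~q)):
1. ~(<>(p & r) | ~([]q & <>~q)), w0
2. ~<>(p & r), w0   [~|-rule on 1]
3. []q & <>~q, w0   [~|-rule on 1]
4. []q, w0   [&-rule on 3]
5. <>~q, w0   [&-rule on 3]
6. ~q, w1   [<>-rule on 5: fresh world w1, w0Rw1]
7. ~(p & r), w1   [~<>-rule on 2 via w0Rw1]
8. q, w1   [[]-rule on 4 via w0Rw1]
Accessibility: w0Rw1
Branch closes: q and ~q both at w1.
Every branch of the negation's tableau closes; the branch above is one of them.

Valid in K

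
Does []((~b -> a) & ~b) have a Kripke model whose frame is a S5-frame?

1. []((~b -> a) & ~b), u
2. (~b -> a) & ~b, u   [[]-rule on 1 via uRu]
3. ~b -> a, u   [&-rule on 2]
4. ~b, u   [&-rule on 2]
5. a, u   [->-rule on 3 (branches; this branch)]
Accessibility: uRu

Yes, satisfiable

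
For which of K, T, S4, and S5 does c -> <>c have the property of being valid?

T, S4, S5

T-tableau for the negation ~(c -> <>c):
1. ~(c -> <>c), 0
2. c, 0
3. ~<>c, 0
4. ~c, 0
Accessibility: 0R0
Branch closes: c and ~c both at 0.
Every branch closes (one shown): valid in T, hence also in S4, S5 (every theorem of T is a theorem of S4 and S5).
K-tableau for the negation ~(c -> <>c):
1. ~(c -> <>c), 0
2. c, 0
3. ~<>c, 0
Complete open branch: countermodel on a K-frame, so not valid in K.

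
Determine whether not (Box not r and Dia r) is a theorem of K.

Tableau for the negation Box not r and Dia r:
1. Box not r and Dia r, u
2. Box not r, u   [and-rule on 1]
3. Dia r, u   [and-rule on 1]
4. r, v   [Dia-rule on 3: fresh world v, uRv]
5. not r, v   [Box-rule on 2 via uRv]
Accessibility: uRv
Branch closes: r and not r both at v.
All branches of the negation close; one closing branch shown above.

Valid in K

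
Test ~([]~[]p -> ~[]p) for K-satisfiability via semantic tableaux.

Satisfiable

1. ~([]~[]p -> ~[]p), 0
2. []~[]p, 0   [~->-rule on 1]
3. []p, 0   [~->-rule on 1]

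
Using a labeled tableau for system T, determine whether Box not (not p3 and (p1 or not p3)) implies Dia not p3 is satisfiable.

1. Box not (not p3 and (p1 or not p3)) implies Dia not p3, w0
2. Dia not p3, w0
3. not p3, w1
Accessibility: w0Rw0, w0Rw1, w1Rw1

Satisfiable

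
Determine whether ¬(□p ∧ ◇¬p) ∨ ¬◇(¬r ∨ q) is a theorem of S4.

Tableau for the negation ¬(¬(□p ∧ ◇¬p) ∨ ¬◇(¬r ∨ q)):
1. ¬(¬(□p ∧ ◇¬p) ∨ ¬◇(¬r ∨ q)), w0
2. □p ∧ ◇¬p, w0
3. ◇(¬r ∨ q), w0
4. □p, w0
5. ◇¬p, w0
6. p, w0
7. ¬r ∨ q, w1
8. p, w1
9. q, w1
10. ¬p, w2
11. p, w2
Accessibility: w0Rw0, w0Rw1, w0Rw2, w1Rw1, w2Rw2
Branch closes: p and ¬p both at w2.
Every branch of the negation's tableau closes; the branch above is one of them.

Valid in S4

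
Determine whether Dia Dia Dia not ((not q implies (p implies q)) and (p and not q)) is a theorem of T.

Valid

Tableau for the negation not Dia Dia Dia not ((not q implies (p implies q)) and (p and not q)):
1. not Dia Dia Dia not ((not q implies (p implies q)) and (p and not q)), 0
2. not Dia Dia not ((not q implies (p implies q)) and (p and not q)), 0   [neg-Dia-rule on 1 via 0R0]
3. not Dia not ((not q implies (p implies q)) and (p and not q)), 0   [neg-Dia-rule on 2 via 0R0]
4. (not q implies (p implies q)) and (p and not q), 0   [neg-Dia-rule on 3 via 0R0]
5. not q implies (p implies q), 0   [and-rule on 4]
6. p and not q, 0   [and-rule on 4]
7. p, 0   [and-rule on 6]
8. not q, 0   [and-rule on 6]
9. p implies q, 0   [implies-rule on 5 (branches; this branch)]
10. q, 0   [implies-rule on 9 (branches; this branch)]
Accessibility: 0R0
Branch closes: q and not q both at 0.
All branches of the negation close; one closing branch shown above.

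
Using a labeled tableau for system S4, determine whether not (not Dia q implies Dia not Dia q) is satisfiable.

1. not (not Dia q implies Dia not Dia q), 0
2. not Dia q, 0
3. not Dia not Dia q, 0
4. not q, 0
5. Dia q, 0
6. q, 1
7. not q, 1
Accessibility: 0R0, 0R1, 1R1
Branch closes: q and not q both at 1.
(One branch shown.) All branches close.

No, unsatisfiable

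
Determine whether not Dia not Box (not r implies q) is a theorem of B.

No, not valid

Tableau for the negation Dia not Box (not r implies q):
1. Dia not Box (not r implies q), u
2. not Box (not r implies q), v
3. not (not r implies q), w
4. not r, w
5. not q, w
Accessibility: uRu, uRv, vRu, vRv, vRw, wRv, wRw
The negation has an open branch (countermodel exists).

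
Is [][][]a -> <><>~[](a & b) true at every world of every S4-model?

Tableau for the negation ~([][][]a -> <><>~[](a & b)):
1. ~([][][]a -> <><>~[](a & b)), 0
2. [][][]a, 0   [~->-rule on 1]
3. ~<><>~[](a & b), 0   [~->-rule on 1]
4. [][]a, 0   [[]-rule on 2 via 0R0]
5. ~<>~[](a & b), 0   [~<>-rule on 3 via 0R0]
6. []a, 0   [[]-rule on 4 via 0R0]
7. [](a & b), 0   [~<>-rule on 5 via 0R0]
8. a, 0   [[]-rule on 6 via 0R0]
9. a & b, 0   [[]-rule on 7 via 0R0]
10. b, 0   [&-rule on 9]
Accessibility: 0R0
The negation has an open branch (countermodel exists).

No, not valid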